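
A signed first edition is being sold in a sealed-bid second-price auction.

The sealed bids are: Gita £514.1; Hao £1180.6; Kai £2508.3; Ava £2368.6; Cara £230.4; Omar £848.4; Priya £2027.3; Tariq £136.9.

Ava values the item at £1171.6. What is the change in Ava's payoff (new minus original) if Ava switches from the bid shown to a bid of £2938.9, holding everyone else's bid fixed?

−£1336.7

The highest bid among the other bidders is £2508.3; Ava's bid doesn't change that.
Original bid £2368.6: Ava is not highest (top rival bid is £2508.3); payoff £0.
Alternative bid £2938.9: Ava is highest, pays the top rival bid £2508.3; payoff £1171.6 − £2508.3 = −£1336.7.
Change in payoff = −£1336.7 − (£0) = −£1336.7.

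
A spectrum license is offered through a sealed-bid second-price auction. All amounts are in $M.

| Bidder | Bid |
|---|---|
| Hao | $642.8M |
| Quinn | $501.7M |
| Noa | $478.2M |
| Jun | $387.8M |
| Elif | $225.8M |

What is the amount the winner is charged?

$501.7M

Highest bid: Hao at $642.8M, so Hao wins.
Second-highest bid: Quinn at $501.7M — that is the price the winner pays.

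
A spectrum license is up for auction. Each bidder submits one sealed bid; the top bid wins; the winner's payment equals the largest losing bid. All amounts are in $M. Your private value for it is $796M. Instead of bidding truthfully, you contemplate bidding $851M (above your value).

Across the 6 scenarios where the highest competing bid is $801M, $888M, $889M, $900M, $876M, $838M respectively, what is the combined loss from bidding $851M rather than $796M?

The deviation costs you only when the competing bid falls strictly between $796M and $851M; elsewhere both bids give the same outcome.
$801M: truthful payoff $0M, deviation payoff −$5M → loss $5M.
$888M: outcomes coincide → loss $0M.
$889M: outcomes coincide → loss $0M.
$900M: outcomes coincide → loss $0M.
$876M: outcomes coincide → loss $0M.
$838M: truthful payoff $0M, deviation payoff −$42M → loss $42M.
Total loss = $5M + $42M = $47M.
In a second-price auction your bid sets only whether you win, not what you pay, so bidding your true value is weakly dominant.

$47M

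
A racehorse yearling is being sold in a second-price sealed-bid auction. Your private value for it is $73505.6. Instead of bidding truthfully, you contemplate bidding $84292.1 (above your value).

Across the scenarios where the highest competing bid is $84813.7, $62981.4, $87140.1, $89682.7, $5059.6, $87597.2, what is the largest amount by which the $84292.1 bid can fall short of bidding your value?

$84813.7: same outcome either way → loss $0.
$62981.4: same outcome either way → loss $0.
$87140.1: same outcome either way → loss $0.
$89682.7: same outcome either way → loss $0.
$5059.6: same outcome either way → loss $0.
$87597.2: same outcome either way → loss $0.
Maximum loss: $0.

$0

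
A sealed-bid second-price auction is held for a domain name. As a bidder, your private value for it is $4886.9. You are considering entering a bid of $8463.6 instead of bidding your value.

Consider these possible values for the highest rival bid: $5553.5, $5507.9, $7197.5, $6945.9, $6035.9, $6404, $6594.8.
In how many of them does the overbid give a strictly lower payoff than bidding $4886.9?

The deviation hurts exactly when the highest competing bid lies strictly between $4886.9 and $8463.6 — overbidding then wins at a price above your value.
$5553.5: inside the interval → strictly worse (loss $666.6).
$5507.9: inside the interval → strictly worse (loss $621).
$7197.5: inside the interval → strictly worse (loss $2310.6).
$6945.9: inside the interval → strictly worse (loss $2059).
$6035.9: inside the interval → strictly worse (loss $1149).
$6404: inside the interval → strictly worse (loss $1517.1).
$6594.8: inside the interval → strictly worse (loss $1707.9).
Count: 7.

7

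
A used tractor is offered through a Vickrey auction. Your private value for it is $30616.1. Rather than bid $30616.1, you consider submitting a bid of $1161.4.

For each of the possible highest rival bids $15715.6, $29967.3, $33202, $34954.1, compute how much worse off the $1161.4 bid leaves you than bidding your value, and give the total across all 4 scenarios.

The deviation costs you only when the competing bid falls strictly between $1161.4 and $30616.1; elsewhere both bids give the same outcome.
$15715.6: truthful payoff $14900.5, deviation payoff $0 → loss $14900.5.
$29967.3: truthful payoff $648.8, deviation payoff $0 → loss $648.8.
$33202: outcomes coincide → loss $0.
$34954.1: outcomes coincide → loss $0.
Total loss = $14900.5 + $648.8 = $15549.3.

$15549.3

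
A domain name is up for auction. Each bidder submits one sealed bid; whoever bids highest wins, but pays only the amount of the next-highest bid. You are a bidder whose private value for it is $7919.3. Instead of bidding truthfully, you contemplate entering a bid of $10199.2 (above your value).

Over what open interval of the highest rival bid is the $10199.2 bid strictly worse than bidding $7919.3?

($7919.3, $10199.2)

If the competing bid is below $7919.3, both bids win at the same price — no difference.
If it is above $10199.2, both bids lose — no difference.
If it lies strictly between $7919.3 and $10199.2, bidding your value loses (payoff 0) while bidding $10199.2 wins at a price above your value (payoff negative).
So the deviation strictly hurts on the open interval ($7919.3, $10199.2).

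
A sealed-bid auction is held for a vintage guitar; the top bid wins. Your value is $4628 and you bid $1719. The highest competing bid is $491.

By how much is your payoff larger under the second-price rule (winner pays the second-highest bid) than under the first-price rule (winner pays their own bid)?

$1228

You have the highest bid, so you win under either rule.
Second-price: pay $491 → payoff $4137.
First-price: pay your own bid $1719 → payoff $2909.
Difference = $4137 − ($2909) = $1228.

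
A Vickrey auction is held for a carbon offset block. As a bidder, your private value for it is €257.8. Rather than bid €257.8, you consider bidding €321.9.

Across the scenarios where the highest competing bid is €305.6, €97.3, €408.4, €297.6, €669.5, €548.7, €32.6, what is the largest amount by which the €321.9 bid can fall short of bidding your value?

€305.6: truthful gives €0, deviation gives −€47.8 → loss €47.8.
€97.3: same outcome either way → loss €0.
€408.4: same outcome either way → loss €0.
€297.6: truthful gives €0, deviation gives −€39.8 → loss €39.8.
€669.5: same outcome either way → loss €0.
€548.7: same outcome either way → loss €0.
€32.6: same outcome either way → loss €0.
Maximum loss: €47.8.

€47.8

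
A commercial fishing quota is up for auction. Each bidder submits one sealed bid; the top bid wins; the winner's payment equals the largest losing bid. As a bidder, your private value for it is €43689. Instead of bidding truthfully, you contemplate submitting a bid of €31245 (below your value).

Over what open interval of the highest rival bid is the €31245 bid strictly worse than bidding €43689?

(€31245, €43689)

If the competing bid is below €31245, both bids win at the same price — no difference.
If it is above €43689, both bids lose — no difference.
If it lies strictly between €31245 and €43689, bidding your value wins at a price below your value (positive payoff) while bidding €31245 loses (payoff 0).
So the deviation strictly hurts on the open interval (€31245, €43689).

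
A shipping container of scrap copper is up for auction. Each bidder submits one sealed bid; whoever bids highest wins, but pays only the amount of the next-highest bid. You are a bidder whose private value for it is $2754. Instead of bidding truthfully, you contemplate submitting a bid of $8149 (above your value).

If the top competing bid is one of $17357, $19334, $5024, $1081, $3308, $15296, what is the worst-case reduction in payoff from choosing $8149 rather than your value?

$2270

$17357: same outcome either way → loss $0.
$19334: same outcome either way → loss $0.
$5024: truthful gives $0, deviation gives −$2270 → loss $2270.
$1081: same outcome either way → loss $0.
$3308: truthful gives $0, deviation gives −$554 → loss $554.
$15296: same outcome either way → loss $0.
Maximum loss: $2270.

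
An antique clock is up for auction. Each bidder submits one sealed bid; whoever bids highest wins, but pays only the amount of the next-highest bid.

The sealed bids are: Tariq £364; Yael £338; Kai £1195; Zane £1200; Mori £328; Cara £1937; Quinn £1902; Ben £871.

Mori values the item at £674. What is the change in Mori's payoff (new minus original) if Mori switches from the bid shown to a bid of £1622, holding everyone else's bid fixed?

The highest bid among the other bidders is £1937; Mori's bid doesn't change that.
Original bid £328: Mori is not highest (top rival bid is £1937); payoff £0.
Alternative bid £1622: Mori is not highest (top rival bid is £1937); payoff £0.
Change in payoff = £0 − (£0) = £0.

£0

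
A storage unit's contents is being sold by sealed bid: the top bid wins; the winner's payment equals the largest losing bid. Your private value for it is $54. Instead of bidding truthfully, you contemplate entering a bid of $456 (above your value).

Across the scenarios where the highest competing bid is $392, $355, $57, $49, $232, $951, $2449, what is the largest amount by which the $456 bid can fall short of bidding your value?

$392: truthful gives $0, deviation gives −$338 → loss $338.
$355: truthful gives $0, deviation gives −$301 → loss $301.
$57: truthful gives $0, deviation gives −$3 → loss $3.
$49: same outcome either way → loss $0.
$232: truthful gives $0, deviation gives −$178 → loss $178.
$951: same outcome either way → loss $0.
$2449: same outcome either way → loss $0.
Maximum loss: $338.

$338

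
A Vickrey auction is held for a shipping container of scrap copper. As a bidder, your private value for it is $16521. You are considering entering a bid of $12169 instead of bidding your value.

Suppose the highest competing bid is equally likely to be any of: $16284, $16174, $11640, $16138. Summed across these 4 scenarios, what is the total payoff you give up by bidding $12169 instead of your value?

$967

The deviation costs you only when the competing bid falls strictly between $12169 and $16521; elsewhere both bids give the same outcome.
$16284: truthful payoff $237, deviation payoff $0 → loss $237.
$16174: truthful payoff $347, deviation payoff $0 → loss $347.
$11640: outcomes coincide → loss $0.
$16138: truthful payoff $383, deviation payoff $0 → loss $383.
Total loss = $237 + $347 + $383 = $967.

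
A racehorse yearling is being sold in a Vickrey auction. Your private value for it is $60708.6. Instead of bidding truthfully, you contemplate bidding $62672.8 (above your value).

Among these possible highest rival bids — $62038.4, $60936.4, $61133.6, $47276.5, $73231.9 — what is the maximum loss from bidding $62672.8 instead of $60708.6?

$62038.4: truthful gives $0, deviation gives −$1329.8 → loss $1329.8.
$60936.4: truthful gives $0, deviation gives −$227.8 → loss $227.8.
$61133.6: truthful gives $0, deviation gives −$425 → loss $425.
$47276.5: same outcome either way → loss $0.
$73231.9: same outcome either way → loss $0.
Maximum loss: $1329.8.

$1329.8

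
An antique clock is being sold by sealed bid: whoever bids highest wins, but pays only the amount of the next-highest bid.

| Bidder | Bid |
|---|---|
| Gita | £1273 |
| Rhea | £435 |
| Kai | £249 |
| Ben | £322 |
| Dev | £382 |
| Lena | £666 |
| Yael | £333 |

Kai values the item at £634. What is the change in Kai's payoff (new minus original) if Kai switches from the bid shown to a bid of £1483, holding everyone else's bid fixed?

−£639

The highest bid among the other bidders is £1273; Kai's bid doesn't change that.
Original bid £249: Kai is not highest (top rival bid is £1273); payoff £0.
Alternative bid £1483: Kai is highest, pays the top rival bid £1273; payoff £634 − £1273 = −£639.
Change in payoff = −£639 − (£0) = −£639.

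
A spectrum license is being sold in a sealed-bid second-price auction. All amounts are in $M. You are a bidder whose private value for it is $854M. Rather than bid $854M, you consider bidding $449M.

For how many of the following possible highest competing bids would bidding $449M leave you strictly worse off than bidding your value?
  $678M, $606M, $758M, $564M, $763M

The deviation hurts exactly when the highest competing bid lies strictly between $449M and $854M — underbidding then forfeits a profitable win.
$678M: inside the interval → strictly worse (loss $176M).
$606M: inside the interval → strictly worse (loss $248M).
$758M: inside the interval → strictly worse (loss $96M).
$564M: inside the interval → strictly worse (loss $290M).
$763M: inside the interval → strictly worse (loss $91M).
Count: 5.

5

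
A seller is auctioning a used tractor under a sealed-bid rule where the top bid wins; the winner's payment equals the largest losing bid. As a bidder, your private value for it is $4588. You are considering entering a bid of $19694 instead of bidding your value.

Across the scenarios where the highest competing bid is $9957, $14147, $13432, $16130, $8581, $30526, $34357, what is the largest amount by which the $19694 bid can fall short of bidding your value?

$11542

$9957: truthful gives $0, deviation gives −$5369 → loss $5369.
$14147: truthful gives $0, deviation gives −$9559 → loss $9559.
$13432: truthful gives $0, deviation gives −$8844 → loss $8844.
$16130: truthful gives $0, deviation gives −$11542 → loss $11542.
$8581: truthful gives $0, deviation gives −$3993 → loss $3993.
$30526: same outcome either way → loss $0.
$34357: same outcome either way → loss $0.
Maximum loss: $11542.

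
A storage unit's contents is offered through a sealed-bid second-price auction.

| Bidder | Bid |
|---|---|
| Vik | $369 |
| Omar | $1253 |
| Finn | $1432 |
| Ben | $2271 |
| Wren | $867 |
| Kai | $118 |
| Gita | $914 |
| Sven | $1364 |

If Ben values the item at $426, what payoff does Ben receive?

Highest bid: Ben at $2271, so Ben wins.
Second-highest bid: Finn at $1432 — that is the price the winner pays.
Ben's payoff = value − price = $426 − $1432 = −$1006.

−$1006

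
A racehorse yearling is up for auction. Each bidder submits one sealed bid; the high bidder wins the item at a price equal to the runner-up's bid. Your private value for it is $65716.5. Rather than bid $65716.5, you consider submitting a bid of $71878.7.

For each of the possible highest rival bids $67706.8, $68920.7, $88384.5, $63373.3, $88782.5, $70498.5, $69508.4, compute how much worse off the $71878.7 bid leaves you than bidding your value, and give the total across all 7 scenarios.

The deviation costs you only when the competing bid falls strictly between $65716.5 and $71878.7; elsewhere both bids give the same outcome.
$67706.8: truthful payoff $0, deviation payoff −$1990.3 → loss $1990.3.
$68920.7: truthful payoff $0, deviation payoff −$3204.2 → loss $3204.2.
$88384.5: outcomes coincide → loss $0.
$63373.3: outcomes coincide → loss $0.
$88782.5: outcomes coincide → loss $0.
$70498.5: truthful payoff $0, deviation payoff −$4782 → loss $4782.
$69508.4: truthful payoff $0, deviation payoff −$3791.9 → loss $3791.9.
Total loss = $1990.3 + $3204.2 + $4782 + $3791.9 = $13768.4.
In a second-price auction your bid sets only whether you win, not what you pay, so bidding your true value is weakly dominant.

$13768.4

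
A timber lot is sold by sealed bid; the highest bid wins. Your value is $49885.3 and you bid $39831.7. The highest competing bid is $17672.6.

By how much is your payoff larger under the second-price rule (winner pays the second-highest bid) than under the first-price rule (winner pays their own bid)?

You have the highest bid, so you win under either rule.
Second-price: pay $17672.6 → payoff $32212.7.
First-price: pay your own bid $39831.7 → payoff $10053.6.
Difference = $32212.7 − ($10053.6) = $22159.1.

$22159.1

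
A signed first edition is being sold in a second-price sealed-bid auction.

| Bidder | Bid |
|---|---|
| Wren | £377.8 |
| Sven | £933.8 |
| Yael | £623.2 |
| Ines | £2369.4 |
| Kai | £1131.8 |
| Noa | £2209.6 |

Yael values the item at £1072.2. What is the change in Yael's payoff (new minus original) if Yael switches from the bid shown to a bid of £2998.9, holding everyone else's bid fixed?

The highest bid among the other bidders is £2369.4; Yael's bid doesn't change that.
Original bid £623.2: Yael is not highest (top rival bid is £2369.4); payoff £0.
Alternative bid £2998.9: Yael is highest, pays the top rival bid £2369.4; payoff £1072.2 − £2369.4 = −£1297.2.
Change in payoff = −£1297.2 − (£0) = −£1297.2.

−£1297.2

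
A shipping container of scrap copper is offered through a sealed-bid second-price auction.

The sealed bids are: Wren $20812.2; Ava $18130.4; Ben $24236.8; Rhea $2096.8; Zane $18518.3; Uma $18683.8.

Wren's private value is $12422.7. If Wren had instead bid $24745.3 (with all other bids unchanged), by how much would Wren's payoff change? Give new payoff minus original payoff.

−$11814.1

The highest bid among the other bidders is $24236.8; Wren's bid doesn't change that.
Original bid $20812.2: Wren is not highest (top rival bid is $24236.8); payoff $0.
Alternative bid $24745.3: Wren is highest, pays the top rival bid $24236.8; payoff $12422.7 − $24236.8 = −$11814.1.
Change in payoff = −$11814.1 − ($0) = −$11814.1.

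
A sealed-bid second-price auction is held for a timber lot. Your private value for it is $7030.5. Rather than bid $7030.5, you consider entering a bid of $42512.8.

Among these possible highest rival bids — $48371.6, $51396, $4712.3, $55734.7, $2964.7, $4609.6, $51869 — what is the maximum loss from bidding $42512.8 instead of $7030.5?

$48371.6: same outcome either way → loss $0.
$51396: same outcome either way → loss $0.
$4712.3: same outcome either way → loss $0.
$55734.7: same outcome either way → loss $0.
$2964.7: same outcome either way → loss $0.
$4609.6: same outcome either way → loss $0.
$51869: same outcome either way → loss $0.
Maximum loss: $0.

$0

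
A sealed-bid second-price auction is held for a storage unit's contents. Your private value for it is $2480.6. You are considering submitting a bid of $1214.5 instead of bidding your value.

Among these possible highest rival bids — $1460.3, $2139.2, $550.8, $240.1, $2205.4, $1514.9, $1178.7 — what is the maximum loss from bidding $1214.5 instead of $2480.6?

$1020.3

$1460.3: truthful gives $1020.3, deviation gives $0 → loss $1020.3.
$2139.2: truthful gives $341.4, deviation gives $0 → loss $341.4.
$550.8: same outcome either way → loss $0.
$240.1: same outcome either way → loss $0.
$2205.4: truthful gives $275.2, deviation gives $0 → loss $275.2.
$1514.9: truthful gives $965.7, deviation gives $0 → loss $965.7.
$1178.7: same outcome either way → loss $0.
Maximum loss: $1020.3.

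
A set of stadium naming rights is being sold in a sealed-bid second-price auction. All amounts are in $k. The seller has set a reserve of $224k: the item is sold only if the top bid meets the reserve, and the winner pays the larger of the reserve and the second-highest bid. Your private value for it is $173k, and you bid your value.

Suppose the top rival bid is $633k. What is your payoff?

Your bid $173k is below the highest competing bid $633k, so you lose. Payoff $0k.

$0k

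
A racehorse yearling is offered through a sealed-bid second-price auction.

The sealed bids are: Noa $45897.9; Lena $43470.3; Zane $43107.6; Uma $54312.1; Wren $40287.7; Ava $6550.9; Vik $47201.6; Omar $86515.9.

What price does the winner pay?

$54312.1

Highest bid: Omar at $86515.9, so Omar wins.
Second-highest bid: Uma at $54312.1 — that is the price the winner pays.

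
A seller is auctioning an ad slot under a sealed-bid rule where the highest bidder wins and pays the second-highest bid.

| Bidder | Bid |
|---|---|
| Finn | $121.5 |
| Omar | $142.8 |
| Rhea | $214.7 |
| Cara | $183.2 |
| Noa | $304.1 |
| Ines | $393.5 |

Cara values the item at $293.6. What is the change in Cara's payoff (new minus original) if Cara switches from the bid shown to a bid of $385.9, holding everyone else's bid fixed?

$0

The highest bid among the other bidders is $393.5; Cara's bid doesn't change that.
Original bid $183.2: Cara is not highest (top rival bid is $393.5); payoff $0.
Alternative bid $385.9: Cara is not highest (top rival bid is $393.5); payoff $0.
Change in payoff = $0 − ($0) = $0.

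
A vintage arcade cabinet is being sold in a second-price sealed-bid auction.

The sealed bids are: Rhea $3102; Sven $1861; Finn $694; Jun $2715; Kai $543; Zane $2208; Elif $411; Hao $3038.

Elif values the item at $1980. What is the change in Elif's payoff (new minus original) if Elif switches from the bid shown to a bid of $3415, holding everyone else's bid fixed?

−$1122

The highest bid among the other bidders is $3102; Elif's bid doesn't change that.
Original bid $411: Elif is not highest (top rival bid is $3102); payoff $0.
Alternative bid $3415: Elif is highest, pays the top rival bid $3102; payoff $1980 − $3102 = −$1122.
Change in payoff = −$1122 − ($0) = −$1122.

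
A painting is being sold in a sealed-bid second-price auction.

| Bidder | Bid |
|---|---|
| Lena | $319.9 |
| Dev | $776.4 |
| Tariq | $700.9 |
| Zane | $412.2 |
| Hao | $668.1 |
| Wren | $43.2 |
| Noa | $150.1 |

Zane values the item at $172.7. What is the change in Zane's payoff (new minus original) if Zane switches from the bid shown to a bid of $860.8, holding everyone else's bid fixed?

The highest bid among the other bidders is $776.4; Zane's bid doesn't change that.
Original bid $412.2: Zane is not highest (top rival bid is $776.4); payoff $0.
Alternative bid $860.8: Zane is highest, pays the top rival bid $776.4; payoff $172.7 − $776.4 = −$603.7.
Change in payoff = −$603.7 − ($0) = −$603.7.

−$603.7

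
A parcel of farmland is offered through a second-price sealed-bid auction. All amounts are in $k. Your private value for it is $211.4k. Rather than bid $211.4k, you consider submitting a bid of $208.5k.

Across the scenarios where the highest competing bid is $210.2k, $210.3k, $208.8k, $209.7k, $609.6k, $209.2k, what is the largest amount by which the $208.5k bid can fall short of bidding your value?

$2.6k

$210.2k: truthful gives $1.2k, deviation gives $0k → loss $1.2k.
$210.3k: truthful gives $1.1k, deviation gives $0k → loss $1.1k.
$208.8k: truthful gives $2.6k, deviation gives $0k → loss $2.6k.
$209.7k: truthful gives $1.7k, deviation gives $0k → loss $1.7k.
$609.6k: same outcome either way → loss $0k.
$209.2k: truthful gives $2.2k, deviation gives $0k → loss $2.2k.
Maximum loss: $2.6k.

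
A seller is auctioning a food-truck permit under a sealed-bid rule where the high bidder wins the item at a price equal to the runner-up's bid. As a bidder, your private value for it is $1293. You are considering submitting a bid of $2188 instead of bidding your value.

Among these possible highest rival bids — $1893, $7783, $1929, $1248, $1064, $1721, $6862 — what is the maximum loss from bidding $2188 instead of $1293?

$636

$1893: truthful gives $0, deviation gives −$600 → loss $600.
$7783: same outcome either way → loss $0.
$1929: truthful gives $0, deviation gives −$636 → loss $636.
$1248: same outcome either way → loss $0.
$1064: same outcome either way → loss $0.
$1721: truthful gives $0, deviation gives −$428 → loss $428.
$6862: same outcome either way → loss $0.
Maximum loss: $636.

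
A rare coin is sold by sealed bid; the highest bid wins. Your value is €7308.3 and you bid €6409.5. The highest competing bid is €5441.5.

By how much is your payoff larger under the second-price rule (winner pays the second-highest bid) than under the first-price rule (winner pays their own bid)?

You have the highest bid, so you win under either rule.
Second-price: pay €5441.5 → payoff €1866.8.
First-price: pay your own bid €6409.5 → payoff €898.8.
Difference = €1866.8 − (€898.8) = €968.

€968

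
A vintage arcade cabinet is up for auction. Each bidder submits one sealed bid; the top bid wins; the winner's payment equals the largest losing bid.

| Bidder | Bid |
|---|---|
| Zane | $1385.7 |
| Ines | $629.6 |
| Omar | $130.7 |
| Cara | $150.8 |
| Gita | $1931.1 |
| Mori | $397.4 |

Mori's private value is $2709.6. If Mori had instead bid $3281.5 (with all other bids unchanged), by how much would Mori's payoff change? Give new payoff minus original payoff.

$778.5

The highest bid among the other bidders is $1931.1; Mori's bid doesn't change that.
Original bid $397.4: Mori is not highest (top rival bid is $1931.1); payoff $0.
Alternative bid $3281.5: Mori is highest, pays the top rival bid $1931.1; payoff $2709.6 − $1931.1 = $778.5.
Change in payoff = $778.5 − ($0) = $778.5.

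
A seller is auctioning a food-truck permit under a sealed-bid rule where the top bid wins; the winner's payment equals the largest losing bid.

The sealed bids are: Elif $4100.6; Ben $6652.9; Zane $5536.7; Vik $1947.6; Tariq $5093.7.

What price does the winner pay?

$5536.7

Highest bid: Ben at $6652.9, so Ben wins.
Second-highest bid: Zane at $5536.7 — that is the price the winner pays.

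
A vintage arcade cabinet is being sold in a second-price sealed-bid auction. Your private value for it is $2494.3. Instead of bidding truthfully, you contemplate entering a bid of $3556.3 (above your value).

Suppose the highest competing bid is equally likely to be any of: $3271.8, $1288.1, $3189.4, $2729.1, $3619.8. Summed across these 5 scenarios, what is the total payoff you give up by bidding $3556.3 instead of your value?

The deviation costs you only when the competing bid falls strictly between $2494.3 and $3556.3; elsewhere both bids give the same outcome.
$3271.8: truthful payoff $0, deviation payoff −$777.5 → loss $777.5.
$1288.1: outcomes coincide → loss $0.
$3189.4: truthful payoff $0, deviation payoff −$695.1 → loss $695.1.
$2729.1: truthful payoff $0, deviation payoff −$234.8 → loss $234.8.
$3619.8: outcomes coincide → loss $0.
Total loss = $777.5 + $695.1 + $234.8 = $1707.4.

$1707.4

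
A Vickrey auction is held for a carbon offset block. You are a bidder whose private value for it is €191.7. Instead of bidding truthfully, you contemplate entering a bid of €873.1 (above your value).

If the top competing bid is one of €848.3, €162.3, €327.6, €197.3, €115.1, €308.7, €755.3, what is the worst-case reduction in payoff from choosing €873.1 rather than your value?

€656.6

€848.3: truthful gives €0, deviation gives −€656.6 → loss €656.6.
€162.3: same outcome either way → loss €0.
€327.6: truthful gives €0, deviation gives −€135.9 → loss €135.9.
€197.3: truthful gives €0, deviation gives −€5.6 → loss €5.6.
€115.1: same outcome either way → loss €0.
€308.7: truthful gives €0, deviation gives −€117 → loss €117.
€755.3: truthful gives €0, deviation gives −€563.6 → loss €563.6.
Maximum loss: €656.6.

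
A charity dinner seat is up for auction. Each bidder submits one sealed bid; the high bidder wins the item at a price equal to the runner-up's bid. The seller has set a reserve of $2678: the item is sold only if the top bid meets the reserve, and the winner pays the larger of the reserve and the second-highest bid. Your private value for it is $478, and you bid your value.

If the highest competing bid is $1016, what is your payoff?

$0

Your bid $478 is below the highest competing bid $1016, so you lose. Payoff $0.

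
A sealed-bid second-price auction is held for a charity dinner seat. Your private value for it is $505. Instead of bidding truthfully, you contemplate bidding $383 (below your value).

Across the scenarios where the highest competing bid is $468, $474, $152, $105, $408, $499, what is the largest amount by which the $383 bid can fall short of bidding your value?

$468: truthful gives $37, deviation gives $0 → loss $37.
$474: truthful gives $31, deviation gives $0 → loss $31.
$152: same outcome either way → loss $0.
$105: same outcome either way → loss $0.
$408: truthful gives $97, deviation gives $0 → loss $97.
$499: truthful gives $6, deviation gives $0 → loss $6.
Maximum loss: $97.

$97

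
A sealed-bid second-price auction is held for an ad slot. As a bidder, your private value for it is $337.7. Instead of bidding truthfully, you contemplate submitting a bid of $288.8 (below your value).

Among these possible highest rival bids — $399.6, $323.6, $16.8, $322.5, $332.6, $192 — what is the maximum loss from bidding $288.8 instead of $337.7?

$15.2

$399.6: same outcome either way → loss $0.
$323.6: truthful gives $14.1, deviation gives $0 → loss $14.1.
$16.8: same outcome either way → loss $0.
$322.5: truthful gives $15.2, deviation gives $0 → loss $15.2.
$332.6: truthful gives $5.1, deviation gives $0 → loss $5.1.
$192: same outcome either way → loss $0.
Maximum loss: $15.2.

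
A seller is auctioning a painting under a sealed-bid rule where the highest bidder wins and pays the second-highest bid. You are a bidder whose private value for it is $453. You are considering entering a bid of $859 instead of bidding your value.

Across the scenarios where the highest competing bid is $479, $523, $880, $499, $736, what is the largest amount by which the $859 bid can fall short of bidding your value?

$283

$479: truthful gives $0, deviation gives −$26 → loss $26.
$523: truthful gives $0, deviation gives −$70 → loss $70.
$880: same outcome either way → loss $0.
$499: truthful gives $0, deviation gives −$46 → loss $46.
$736: truthful gives $0, deviation gives −$283 → loss $283.
Maximum loss: $283.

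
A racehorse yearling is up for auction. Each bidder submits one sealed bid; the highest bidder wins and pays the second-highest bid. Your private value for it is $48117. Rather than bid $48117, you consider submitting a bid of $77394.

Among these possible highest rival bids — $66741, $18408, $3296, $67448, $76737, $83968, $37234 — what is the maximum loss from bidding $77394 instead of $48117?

$28620

$66741: truthful gives $0, deviation gives −$18624 → loss $18624.
$18408: same outcome either way → loss $0.
$3296: same outcome either way → loss $0.
$67448: truthful gives $0, deviation gives −$19331 → loss $19331.
$76737: truthful gives $0, deviation gives −$28620 → loss $28620.
$83968: same outcome either way → loss $0.
$37234: same outcome either way → loss $0.
Maximum loss: $28620.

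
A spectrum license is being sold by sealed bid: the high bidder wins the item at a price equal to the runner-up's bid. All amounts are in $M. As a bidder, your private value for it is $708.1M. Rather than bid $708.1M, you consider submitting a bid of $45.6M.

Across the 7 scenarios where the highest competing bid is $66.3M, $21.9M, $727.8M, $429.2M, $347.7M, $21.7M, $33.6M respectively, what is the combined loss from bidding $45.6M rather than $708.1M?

The deviation costs you only when the competing bid falls strictly between $45.6M and $708.1M; elsewhere both bids give the same outcome.
$66.3M: truthful payoff $641.8M, deviation payoff $0M → loss $641.8M.
$21.9M: outcomes coincide → loss $0M.
$727.8M: outcomes coincide → loss $0M.
$429.2M: truthful payoff $278.9M, deviation payoff $0M → loss $278.9M.
$347.7M: truthful payoff $360.4M, deviation payoff $0M → loss $360.4M.
$21.7M: outcomes coincide → loss $0M.
$33.6M: outcomes coincide → loss $0M.
Total loss = $641.8M + $278.9M + $360.4M = $1281.1M.

$1281.1M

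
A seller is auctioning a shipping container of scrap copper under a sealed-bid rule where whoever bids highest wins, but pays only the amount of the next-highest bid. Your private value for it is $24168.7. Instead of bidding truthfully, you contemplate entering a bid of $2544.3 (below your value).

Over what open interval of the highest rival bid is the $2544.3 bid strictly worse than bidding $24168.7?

($2544.3, $24168.7)

If the competing bid is below $2544.3, both bids win at the same price — no difference.
If it is above $24168.7, both bids lose — no difference.
If it lies strictly between $2544.3 and $24168.7, bidding your value wins at a price below your value (positive payoff) while bidding $2544.3 loses (payoff 0).
So the deviation strictly hurts on the open interval ($2544.3, $24168.7).
In a second-price auction your bid sets only whether you win, not what you pay, so bidding your true value is weakly dominant.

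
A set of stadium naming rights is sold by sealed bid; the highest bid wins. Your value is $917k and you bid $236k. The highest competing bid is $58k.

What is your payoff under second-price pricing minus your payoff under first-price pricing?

$178k

You have the highest bid, so you win under either rule.
Second-price: pay $58k → payoff $859k.
First-price: pay your own bid $236k → payoff $681k.
Difference = $859k − ($681k) = $178k.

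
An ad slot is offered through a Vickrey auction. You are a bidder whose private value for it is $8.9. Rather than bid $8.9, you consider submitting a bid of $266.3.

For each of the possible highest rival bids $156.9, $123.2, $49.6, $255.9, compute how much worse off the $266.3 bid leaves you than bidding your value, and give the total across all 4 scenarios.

$550

The deviation costs you only when the competing bid falls strictly between $8.9 and $266.3; elsewhere both bids give the same outcome.
$156.9: truthful payoff $0, deviation payoff −$148 → loss $148.
$123.2: truthful payoff $0, deviation payoff −$114.3 → loss $114.3.
$49.6: truthful payoff $0, deviation payoff −$40.7 → loss $40.7.
$255.9: truthful payoff $0, deviation payoff −$247 → loss $247.
Total loss = $148 + $114.3 + $40.7 + $247 = $550.
Because the price is fixed by the runner-up's bid, deviating from your value can only change a good outcome into a bad one — never the reverse.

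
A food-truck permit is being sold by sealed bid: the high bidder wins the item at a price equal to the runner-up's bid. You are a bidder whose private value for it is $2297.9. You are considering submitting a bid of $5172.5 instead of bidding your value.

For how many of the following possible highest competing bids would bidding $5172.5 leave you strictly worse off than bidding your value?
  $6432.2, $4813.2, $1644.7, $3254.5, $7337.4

2

The deviation hurts exactly when the highest competing bid lies strictly between $2297.9 and $5172.5 — overbidding then wins at a price above your value.
$6432.2: above both → same outcome either way.
$4813.2: inside the interval → strictly worse (loss $2515.3).
$1644.7: below both → same outcome either way.
$3254.5: inside the interval → strictly worse (loss $956.6).
$7337.4: above both → same outcome either way.
Count: 2.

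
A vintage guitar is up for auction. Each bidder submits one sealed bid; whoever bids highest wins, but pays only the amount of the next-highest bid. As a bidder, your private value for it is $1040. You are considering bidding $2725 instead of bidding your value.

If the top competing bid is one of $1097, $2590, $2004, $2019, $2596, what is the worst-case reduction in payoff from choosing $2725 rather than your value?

$1556

$1097: truthful gives $0, deviation gives −$57 → loss $57.
$2590: truthful gives $0, deviation gives −$1550 → loss $1550.
$2004: truthful gives $0, deviation gives −$964 → loss $964.
$2019: truthful gives $0, deviation gives −$979 → loss $979.
$2596: truthful gives $0, deviation gives −$1556 → loss $1556.
Maximum loss: $1556.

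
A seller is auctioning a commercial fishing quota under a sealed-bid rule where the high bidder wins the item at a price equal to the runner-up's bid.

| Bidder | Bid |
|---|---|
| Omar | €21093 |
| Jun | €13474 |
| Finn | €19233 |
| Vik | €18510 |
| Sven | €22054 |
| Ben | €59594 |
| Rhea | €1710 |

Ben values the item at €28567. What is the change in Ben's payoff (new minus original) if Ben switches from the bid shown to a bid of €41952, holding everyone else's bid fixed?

€0

The highest bid among the other bidders is €22054; Ben's bid doesn't change that.
Original bid €59594: Ben is highest, pays the top rival bid €22054; payoff €28567 − €22054 = €6513.
Alternative bid €41952: Ben is highest, pays the top rival bid €22054; payoff €28567 − €22054 = €6513.
Change in payoff = €6513 − (€6513) = €0.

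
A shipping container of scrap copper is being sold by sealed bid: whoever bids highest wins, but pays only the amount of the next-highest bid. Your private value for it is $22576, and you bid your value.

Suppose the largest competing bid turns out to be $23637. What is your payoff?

Your bid $22576 is below the highest competing bid $23637, so you lose.
A losing bidder pays nothing and receives nothing: payoff = $0.

$0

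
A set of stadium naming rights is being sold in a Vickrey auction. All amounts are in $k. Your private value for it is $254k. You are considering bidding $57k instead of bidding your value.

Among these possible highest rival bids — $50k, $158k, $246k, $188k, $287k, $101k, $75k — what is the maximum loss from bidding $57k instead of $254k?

$50k: same outcome either way → loss $0k.
$158k: truthful gives $96k, deviation gives $0k → loss $96k.
$246k: truthful gives $8k, deviation gives $0k → loss $8k.
$188k: truthful gives $66k, deviation gives $0k → loss $66k.
$287k: same outcome either way → loss $0k.
$101k: truthful gives $153k, deviation gives $0k → loss $153k.
$75k: truthful gives $179k, deviation gives $0k → loss $179k.
Maximum loss: $179k.

$179k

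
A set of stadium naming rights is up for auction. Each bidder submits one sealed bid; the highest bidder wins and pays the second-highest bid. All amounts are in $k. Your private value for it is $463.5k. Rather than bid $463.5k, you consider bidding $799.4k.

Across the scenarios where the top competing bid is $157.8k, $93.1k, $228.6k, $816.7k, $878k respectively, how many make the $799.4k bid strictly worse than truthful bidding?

0

The deviation hurts exactly when the highest competing bid lies strictly between $463.5k and $799.4k — overbidding then wins at a price above your value.
$157.8k: below both → same outcome either way.
$93.1k: below both → same outcome either way.
$228.6k: below both → same outcome either way.
$816.7k: above both → same outcome either way.
$878k: above both → same outcome either way.
Count: 0.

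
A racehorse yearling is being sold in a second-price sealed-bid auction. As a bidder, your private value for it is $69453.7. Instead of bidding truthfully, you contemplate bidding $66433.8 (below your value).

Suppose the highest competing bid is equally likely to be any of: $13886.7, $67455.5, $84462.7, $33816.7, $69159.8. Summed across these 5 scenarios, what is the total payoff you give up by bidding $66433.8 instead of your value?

$2292.1

The deviation costs you only when the competing bid falls strictly between $66433.8 and $69453.7; elsewhere both bids give the same outcome.
$13886.7: outcomes coincide → loss $0.
$67455.5: truthful payoff $1998.2, deviation payoff $0 → loss $1998.2.
$84462.7: outcomes coincide → loss $0.
$33816.7: outcomes coincide → loss $0.
$69159.8: truthful payoff $293.9, deviation payoff $0 → loss $293.9.
Total loss = $1998.2 + $293.9 = $2292.1.
In a second-price auction your bid sets only whether you win, not what you pay, so bidding your true value is weakly dominant.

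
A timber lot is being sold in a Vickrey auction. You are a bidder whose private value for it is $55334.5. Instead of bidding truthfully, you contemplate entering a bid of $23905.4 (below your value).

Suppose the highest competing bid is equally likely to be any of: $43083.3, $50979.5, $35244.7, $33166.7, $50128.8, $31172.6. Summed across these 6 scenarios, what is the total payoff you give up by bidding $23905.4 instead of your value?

The deviation costs you only when the competing bid falls strictly between $23905.4 and $55334.5; elsewhere both bids give the same outcome.
$43083.3: truthful payoff $12251.2, deviation payoff $0 → loss $12251.2.
$50979.5: truthful payoff $4355, deviation payoff $0 → loss $4355.
$35244.7: truthful payoff $20089.8, deviation payoff $0 → loss $20089.8.
$33166.7: truthful payoff $22167.8, deviation payoff $0 → loss $22167.8.
$50128.8: truthful payoff $5205.7, deviation payoff $0 → loss $5205.7.
$31172.6: truthful payoff $24161.9, deviation payoff $0 → loss $24161.9.
Total loss = $12251.2 + $4355 + $20089.8 + $22167.8 + $5205.7 + $24161.9 = $88231.4.

$88231.4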